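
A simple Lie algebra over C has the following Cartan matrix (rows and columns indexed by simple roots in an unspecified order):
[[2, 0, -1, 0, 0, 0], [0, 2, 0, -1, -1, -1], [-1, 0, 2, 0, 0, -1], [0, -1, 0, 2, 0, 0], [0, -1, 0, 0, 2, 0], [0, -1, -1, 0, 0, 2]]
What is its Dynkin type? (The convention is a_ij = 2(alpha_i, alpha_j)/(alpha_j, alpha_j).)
type D_6

The matrix has rank 6 with 2's on the diagonal. Reading the off-diagonal entries as Dynkin edges (a single edge where a_ij = a_ji = -1; a double or triple edge where a_ij * a_ji = 2 or 3), the diagram is a chain of 4 nodes with a fork of two nodes at one end (D_6). One simple-root ordering that puts it in standard form is (alpha_1, alpha_3, alpha_6, alpha_2, alpha_4, alpha_5). So the algebra is type D_6, i.e. so(12).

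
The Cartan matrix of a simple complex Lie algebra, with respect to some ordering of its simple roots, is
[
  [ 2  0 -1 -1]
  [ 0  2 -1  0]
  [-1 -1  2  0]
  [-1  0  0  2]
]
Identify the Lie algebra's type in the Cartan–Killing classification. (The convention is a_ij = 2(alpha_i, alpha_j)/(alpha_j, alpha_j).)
The matrix has rank 4 with 2's on the diagonal. Reading the off-diagonal entries as Dynkin edges (a single edge where a_ij = a_ji = -1; a double or triple edge where a_ij * a_ji = 2 or 3), the diagram is a chain of 4 nodes with single edges (A_4). One simple-root ordering that puts it in standard form is (alpha_2, alpha_3, alpha_1, alpha_4). So the algebra is type A_4, i.e. sl(5).

A_4 (sl(5))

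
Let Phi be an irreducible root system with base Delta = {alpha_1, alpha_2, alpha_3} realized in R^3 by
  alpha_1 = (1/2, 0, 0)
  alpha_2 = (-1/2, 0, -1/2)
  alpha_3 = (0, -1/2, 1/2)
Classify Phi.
B_3 (so(7))

Compute the Cartan integers a_ij = 2(alpha_i, alpha_j)/(alpha_j, alpha_j); the resulting 3x3 Cartan matrix is
[[2, -1, 0], [-2, 2, -1], [0, -1, 2]].
The roots have two lengths (squared-length ratio 2:1); the short ones are alpha_{1}. The associated Dynkin diagram is a chain of 3 nodes with a double edge at one end; the terminal node there is the unique short simple root (B_3), so the type is B_3 (the algebra so(7)).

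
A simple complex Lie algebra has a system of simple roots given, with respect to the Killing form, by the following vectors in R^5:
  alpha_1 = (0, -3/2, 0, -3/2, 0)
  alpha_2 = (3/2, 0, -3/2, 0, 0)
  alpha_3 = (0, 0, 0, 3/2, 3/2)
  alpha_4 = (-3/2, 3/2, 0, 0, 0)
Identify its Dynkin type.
A_4

Compute the Cartan integers a_ij = 2(alpha_i, alpha_j)/(alpha_j, alpha_j); the resulting 4x4 Cartan matrix is
[[2, 0, -1, -1], [0, 2, 0, -1], [-1, 0, 2, 0], [-1, -1, 0, 2]].
All simple roots have the same length, so the diagram is simply laced. The associated Dynkin diagram is a chain of 4 nodes with single edges (A_4), so the type is A_4 (the algebra sl(5)).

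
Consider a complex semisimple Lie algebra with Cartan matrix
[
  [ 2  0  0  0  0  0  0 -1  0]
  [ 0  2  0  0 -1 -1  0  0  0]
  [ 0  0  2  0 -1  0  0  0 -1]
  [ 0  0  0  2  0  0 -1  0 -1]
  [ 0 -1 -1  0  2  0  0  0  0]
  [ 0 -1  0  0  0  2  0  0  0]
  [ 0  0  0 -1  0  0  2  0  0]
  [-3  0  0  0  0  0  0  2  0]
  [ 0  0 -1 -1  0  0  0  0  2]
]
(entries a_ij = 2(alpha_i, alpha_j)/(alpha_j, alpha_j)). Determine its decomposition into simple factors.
A7 ⊕ G2

The diagram associated to this matrix has two connected components: the simple roots {alpha_2, alpha_3, alpha_4, alpha_5, alpha_6, alpha_7, alpha_9} form a chain of 7 nodes with single edges (A_7), and {alpha_1, alpha_8} form two nodes joined by a triple edge (G_2). A semisimple Lie algebra decomposes uniquely as the direct sum of simple ideals, one per connected component of its Dynkin diagram, so g ≅ A_7 ⊕ G_2 (dimension 63 + 14 = 77).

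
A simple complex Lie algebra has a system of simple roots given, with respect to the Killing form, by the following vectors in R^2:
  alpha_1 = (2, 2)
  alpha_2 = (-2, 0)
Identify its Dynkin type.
B_2

Compute the Cartan integers a_ij = 2(alpha_i, alpha_j)/(alpha_j, alpha_j); the resulting 2x2 Cartan matrix is
[[2, -2], [-1, 2]].
The roots have two lengths (squared-length ratio 2:1); the short ones are alpha_{2}. The associated Dynkin diagram is a chain of 2 nodes with a double edge at one end; the terminal node there is the unique short simple root (B_2), so the type is B_2 (the algebra so(5)).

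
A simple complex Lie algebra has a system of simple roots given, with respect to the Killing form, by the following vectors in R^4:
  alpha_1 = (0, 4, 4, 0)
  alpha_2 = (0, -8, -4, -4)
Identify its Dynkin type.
Compute the Cartan integers a_ij = 2(alpha_i, alpha_j)/(alpha_j, alpha_j); the resulting 2x2 Cartan matrix is
[[2, -1], [-3, 2]].
The roots have two lengths (squared-length ratio 3:1); the short ones are alpha_{1}. The associated Dynkin diagram is two nodes joined by a triple edge (G_2), so the type is G_2.

G2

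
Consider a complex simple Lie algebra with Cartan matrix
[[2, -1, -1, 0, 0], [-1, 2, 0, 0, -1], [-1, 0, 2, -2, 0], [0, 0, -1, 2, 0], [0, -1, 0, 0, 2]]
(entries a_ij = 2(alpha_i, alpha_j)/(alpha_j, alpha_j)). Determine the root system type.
B_5

The matrix has rank 5 with 2's on the diagonal. Reading the off-diagonal entries as Dynkin edges (a single edge where a_ij = a_ji = -1; a double or triple edge where a_ij * a_ji = 2 or 3), the diagram is a chain of 5 nodes with a double edge at one end; the terminal node there is the unique short simple root (B_5). One simple-root ordering that puts it in standard form is (alpha_5, alpha_2, alpha_1, alpha_3, alpha_4). So the algebra is type B_5, i.e. so(11).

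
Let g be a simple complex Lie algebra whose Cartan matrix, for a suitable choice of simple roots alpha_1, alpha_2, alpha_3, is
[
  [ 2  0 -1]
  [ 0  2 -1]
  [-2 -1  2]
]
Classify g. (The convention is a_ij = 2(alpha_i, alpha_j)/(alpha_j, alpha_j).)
B3

The matrix has rank 3 with 2's on the diagonal. Reading the off-diagonal entries as Dynkin edges (a single edge where a_ij = a_ji = -1; a double or triple edge where a_ij * a_ji = 2 or 3), the diagram is a chain of 3 nodes with a double edge at one end; the terminal node there is the unique short simple root (B_3). One simple-root ordering that puts it in standard form is (alpha_2, alpha_3, alpha_1). So the algebra is type B_3, i.e. so(7).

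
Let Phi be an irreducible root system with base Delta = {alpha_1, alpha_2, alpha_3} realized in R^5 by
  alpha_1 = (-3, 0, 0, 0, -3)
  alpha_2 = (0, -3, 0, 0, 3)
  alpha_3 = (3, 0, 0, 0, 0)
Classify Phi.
B_3 (so(7))

Compute the Cartan integers a_ij = 2(alpha_i, alpha_j)/(alpha_j, alpha_j); the resulting 3x3 Cartan matrix is
[[2, -1, -2], [-1, 2, 0], [-1, 0, 2]].
The roots have two lengths (squared-length ratio 2:1); the short ones are alpha_{3}. The associated Dynkin diagram is a chain of 3 nodes with a double edge at one end; the terminal node there is the unique short simple root (B_3), so the type is B_3 (the algebra so(7)).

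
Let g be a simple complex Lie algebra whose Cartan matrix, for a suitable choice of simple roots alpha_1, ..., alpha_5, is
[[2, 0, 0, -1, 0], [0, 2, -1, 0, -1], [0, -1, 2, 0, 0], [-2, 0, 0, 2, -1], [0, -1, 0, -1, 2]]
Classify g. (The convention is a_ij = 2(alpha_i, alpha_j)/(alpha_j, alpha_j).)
The matrix has rank 5 with 2's on the diagonal. Reading the off-diagonal entries as Dynkin edges (a single edge where a_ij = a_ji = -1; a double or triple edge where a_ij * a_ji = 2 or 3), the diagram is a chain of 5 nodes with a double edge at one end; the terminal node there is the unique short simple root (B_5). One simple-root ordering that puts it in standard form is (alpha_3, alpha_2, alpha_5, alpha_4, alpha_1). So the algebra is type B_5, i.e. so(11).

B_5 (so(11))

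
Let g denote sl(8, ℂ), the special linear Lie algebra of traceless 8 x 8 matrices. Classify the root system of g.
This is sl(8), which has dimension 8^2 - 1 = 63 and rank 8 - 1 = 7 (a Cartan subalgebra is the diagonal traceless matrices). In the classification of classical Lie algebras, the special linear algebra sl(n+1) has type A_n; here n = 7, so the Dynkin diagram is a chain of 7 nodes with single edges (A_7). Hence the type is A_7.

A_7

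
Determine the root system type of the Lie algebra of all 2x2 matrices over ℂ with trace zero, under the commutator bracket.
This is sl(2), which has dimension 2^2 - 1 = 3 and rank 2 - 1 = 1 (a Cartan subalgebra is the diagonal traceless matrices). In the classification of classical Lie algebras, the special linear algebra sl(n+1) has type A_n; here n = 1, so the Dynkin diagram is a chain of 1 nodes with single edges (A_1). Hence the type is A_1.

A1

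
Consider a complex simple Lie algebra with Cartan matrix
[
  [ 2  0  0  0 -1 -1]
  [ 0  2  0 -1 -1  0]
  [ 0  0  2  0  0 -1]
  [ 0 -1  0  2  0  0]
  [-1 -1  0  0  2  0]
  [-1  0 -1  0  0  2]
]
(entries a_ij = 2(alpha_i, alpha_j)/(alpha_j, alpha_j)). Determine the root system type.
A_6 (sl(7))

The matrix has rank 6 with 2's on the diagonal. Reading the off-diagonal entries as Dynkin edges (a single edge where a_ij = a_ji = -1; a double or triple edge where a_ij * a_ji = 2 or 3), the diagram is a chain of 6 nodes with single edges (A_6). One simple-root ordering that puts it in standard form is (alpha_4, alpha_2, alpha_5, alpha_1, alpha_6, alpha_3). So the algebra is type A_6, i.e. sl(7).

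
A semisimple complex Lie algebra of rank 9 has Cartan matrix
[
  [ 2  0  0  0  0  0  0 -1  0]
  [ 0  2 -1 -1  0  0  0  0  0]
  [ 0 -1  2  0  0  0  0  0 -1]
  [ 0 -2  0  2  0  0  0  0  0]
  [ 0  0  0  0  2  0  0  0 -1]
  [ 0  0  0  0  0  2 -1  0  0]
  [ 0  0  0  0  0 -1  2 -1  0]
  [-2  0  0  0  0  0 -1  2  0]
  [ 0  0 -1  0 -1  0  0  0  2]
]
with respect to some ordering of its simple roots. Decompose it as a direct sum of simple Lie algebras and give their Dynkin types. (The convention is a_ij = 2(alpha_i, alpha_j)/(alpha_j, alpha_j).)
The diagram associated to this matrix has two connected components: the simple roots {alpha_1, alpha_6, alpha_7, alpha_8} form a chain of 4 nodes with a double edge at one end; the terminal node there is the unique short simple root (B_4), and {alpha_2, alpha_3, alpha_4, alpha_5, alpha_9} form a chain of 5 nodes with a double edge at one end; the terminal node there is the unique long simple root (C_5). A semisimple Lie algebra decomposes uniquely as the direct sum of simple ideals, one per connected component of its Dynkin diagram, so g ≅ B_4 ⊕ C_5 (dimension 36 + 55 = 91).

B_4 ⊕ C_5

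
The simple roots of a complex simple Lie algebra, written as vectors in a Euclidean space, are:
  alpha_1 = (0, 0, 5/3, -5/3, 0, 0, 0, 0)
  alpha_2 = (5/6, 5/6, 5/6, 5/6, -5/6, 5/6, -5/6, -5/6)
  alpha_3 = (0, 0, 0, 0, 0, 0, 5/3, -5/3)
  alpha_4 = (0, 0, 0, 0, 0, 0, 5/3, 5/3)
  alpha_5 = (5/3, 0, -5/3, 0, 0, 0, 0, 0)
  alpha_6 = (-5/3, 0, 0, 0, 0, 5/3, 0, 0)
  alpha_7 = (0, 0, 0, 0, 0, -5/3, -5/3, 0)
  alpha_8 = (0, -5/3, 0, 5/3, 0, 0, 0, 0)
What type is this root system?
type E_8

Compute the Cartan integers a_ij = 2(alpha_i, alpha_j)/(alpha_j, alpha_j); the resulting 8x8 Cartan matrix is
[[2, 0, 0, 0, -1, 0, 0, -1], [0, 2, 0, -1, 0, 0, 0, 0], [0, 0, 2, 0, 0, 0, -1, 0], [0, -1, 0, 2, 0, 0, -1, 0], [-1, 0, 0, 0, 2, -1, 0, 0], [0, 0, 0, 0, -1, 2, -1, 0], [0, 0, -1, -1, 0, -1, 2, 0], [-1, 0, 0, 0, 0, 0, 0, 2]].
All simple roots have the same length, so the diagram is simply laced. The associated Dynkin diagram is a chain of 7 nodes with one extra node attached to the third node from one end (E_8), so the type is E_8.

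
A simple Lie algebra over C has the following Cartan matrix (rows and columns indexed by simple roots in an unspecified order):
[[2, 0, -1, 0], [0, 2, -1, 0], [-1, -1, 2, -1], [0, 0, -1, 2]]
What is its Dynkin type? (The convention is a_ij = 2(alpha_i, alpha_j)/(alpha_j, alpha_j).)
type D_4

The matrix has rank 4 with 2's on the diagonal. Reading the off-diagonal entries as Dynkin edges (a single edge where a_ij = a_ji = -1; a double or triple edge where a_ij * a_ji = 2 or 3), the diagram is a chain of 2 nodes with a fork of two nodes at one end (D_4). One simple-root ordering that puts it in standard form is (alpha_1, alpha_3, alpha_4, alpha_2). So the algebra is type D_4, i.e. so(8).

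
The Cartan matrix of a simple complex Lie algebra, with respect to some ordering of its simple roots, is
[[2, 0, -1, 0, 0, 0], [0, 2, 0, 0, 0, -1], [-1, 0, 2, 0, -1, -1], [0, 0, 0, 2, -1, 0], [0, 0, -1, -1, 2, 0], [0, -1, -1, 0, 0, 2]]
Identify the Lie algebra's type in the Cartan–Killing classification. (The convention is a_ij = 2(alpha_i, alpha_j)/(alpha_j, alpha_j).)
The matrix has rank 6 with 2's on the diagonal. Reading the off-diagonal entries as Dynkin edges (a single edge where a_ij = a_ji = -1; a double or triple edge where a_ij * a_ji = 2 or 3), the diagram is a chain of 5 nodes with one extra node attached to the third node from one end (E_6). One simple-root ordering that puts it in standard form is (alpha_2, alpha_1, alpha_6, alpha_3, alpha_5, alpha_4). So the algebra is type E_6.

type E_6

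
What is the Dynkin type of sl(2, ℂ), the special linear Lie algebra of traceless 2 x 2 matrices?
This is sl(2), which has dimension 2^2 - 1 = 3 and rank 2 - 1 = 1 (a Cartan subalgebra is the diagonal traceless matrices). In the classification of classical Lie algebras, the special linear algebra sl(n+1) has type A_n; here n = 1, so the Dynkin diagram is a chain of 1 nodes with single edges (A_1). Hence the type is A_1.

type A_1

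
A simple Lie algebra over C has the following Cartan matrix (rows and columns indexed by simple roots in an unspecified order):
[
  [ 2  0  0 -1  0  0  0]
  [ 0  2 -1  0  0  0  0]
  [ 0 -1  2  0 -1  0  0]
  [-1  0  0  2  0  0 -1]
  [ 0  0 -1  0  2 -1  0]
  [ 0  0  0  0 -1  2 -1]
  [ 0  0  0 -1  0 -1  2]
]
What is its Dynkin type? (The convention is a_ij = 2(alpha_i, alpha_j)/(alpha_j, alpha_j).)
The matrix has rank 7 with 2's on the diagonal. Reading the off-diagonal entries as Dynkin edges (a single edge where a_ij = a_ji = -1; a double or triple edge where a_ij * a_ji = 2 or 3), the diagram is a chain of 7 nodes with single edges (A_7). One simple-root ordering that puts it in standard form is (alpha_1, alpha_4, alpha_7, alpha_6, alpha_5, alpha_3, alpha_2). So the algebra is type A_7, i.e. sl(8).

A_7 (sl(8))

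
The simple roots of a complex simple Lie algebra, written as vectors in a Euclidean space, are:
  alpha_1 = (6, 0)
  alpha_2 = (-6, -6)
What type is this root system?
Compute the Cartan integers a_ij = 2(alpha_i, alpha_j)/(alpha_j, alpha_j); the resulting 2x2 Cartan matrix is
[[2, -1], [-2, 2]].
The roots have two lengths (squared-length ratio 2:1); the short ones are alpha_{1}. The associated Dynkin diagram is a chain of 2 nodes with a double edge at one end; the terminal node there is the unique short simple root (B_2), so the type is B_2 (the algebra so(5)).

B_2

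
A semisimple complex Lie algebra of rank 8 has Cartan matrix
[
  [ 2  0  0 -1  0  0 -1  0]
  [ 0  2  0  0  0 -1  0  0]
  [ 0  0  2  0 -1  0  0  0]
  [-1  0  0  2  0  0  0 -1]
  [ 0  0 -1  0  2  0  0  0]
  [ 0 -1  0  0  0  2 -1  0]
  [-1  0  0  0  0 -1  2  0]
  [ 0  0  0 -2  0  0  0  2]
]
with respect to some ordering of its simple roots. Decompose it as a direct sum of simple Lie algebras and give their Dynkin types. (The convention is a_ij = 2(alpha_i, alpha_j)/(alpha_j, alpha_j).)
The diagram associated to this matrix has two connected components: the simple roots {alpha_3, alpha_5} form a chain of 2 nodes with single edges (A_2), and {alpha_1, alpha_2, alpha_4, alpha_6, alpha_7, alpha_8} form a chain of 6 nodes with a double edge at one end; the terminal node there is the unique long simple root (C_6). A semisimple Lie algebra decomposes uniquely as the direct sum of simple ideals, one per connected component of its Dynkin diagram, so g ≅ A_2 ⊕ C_6 (dimension 8 + 78 = 86).

type A_2 + type C_6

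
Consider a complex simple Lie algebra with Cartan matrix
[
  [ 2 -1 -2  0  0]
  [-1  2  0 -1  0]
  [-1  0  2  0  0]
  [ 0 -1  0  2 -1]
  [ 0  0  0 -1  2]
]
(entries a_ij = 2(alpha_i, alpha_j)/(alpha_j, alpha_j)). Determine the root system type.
type B_5

The matrix has rank 5 with 2's on the diagonal. Reading the off-diagonal entries as Dynkin edges (a single edge where a_ij = a_ji = -1; a double or triple edge where a_ij * a_ji = 2 or 3), the diagram is a chain of 5 nodes with a double edge at one end; the terminal node there is the unique short simple root (B_5). One simple-root ordering that puts it in standard form is (alpha_5, alpha_4, alpha_2, alpha_1, alpha_3). So the algebra is type B_5, i.e. so(11).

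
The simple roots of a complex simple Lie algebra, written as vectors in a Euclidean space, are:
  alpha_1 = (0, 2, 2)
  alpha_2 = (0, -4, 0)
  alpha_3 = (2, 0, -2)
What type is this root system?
Compute the Cartan integers a_ij = 2(alpha_i, alpha_j)/(alpha_j, alpha_j); the resulting 3x3 Cartan matrix is
[[2, -1, -1], [-2, 2, 0], [-1, 0, 2]].
The roots have two lengths (squared-length ratio 2:1); the short ones are alpha_{1,3}. The associated Dynkin diagram is a chain of 3 nodes with a double edge at one end; the terminal node there is the unique long simple root (C_3), so the type is C_3 (the algebra sp(6)).

type C_3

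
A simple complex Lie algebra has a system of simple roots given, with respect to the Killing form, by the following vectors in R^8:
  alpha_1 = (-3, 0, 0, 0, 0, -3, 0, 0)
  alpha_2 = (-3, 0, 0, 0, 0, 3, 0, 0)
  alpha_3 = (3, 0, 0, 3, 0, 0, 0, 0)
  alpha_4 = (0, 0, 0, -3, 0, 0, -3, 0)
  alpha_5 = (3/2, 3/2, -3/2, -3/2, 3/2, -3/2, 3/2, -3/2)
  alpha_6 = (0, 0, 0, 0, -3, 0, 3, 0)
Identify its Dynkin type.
E_6

Compute the Cartan integers a_ij = 2(alpha_i, alpha_j)/(alpha_j, alpha_j); the resulting 6x6 Cartan matrix is
[[2, 0, -1, 0, 0, 0], [0, 2, -1, 0, -1, 0], [-1, -1, 2, -1, 0, 0], [0, 0, -1, 2, 0, -1], [0, -1, 0, 0, 2, 0], [0, 0, 0, -1, 0, 2]].
All simple roots have the same length, so the diagram is simply laced. The associated Dynkin diagram is a chain of 5 nodes with one extra node attached to the third node from one end (E_6), so the type is E_6.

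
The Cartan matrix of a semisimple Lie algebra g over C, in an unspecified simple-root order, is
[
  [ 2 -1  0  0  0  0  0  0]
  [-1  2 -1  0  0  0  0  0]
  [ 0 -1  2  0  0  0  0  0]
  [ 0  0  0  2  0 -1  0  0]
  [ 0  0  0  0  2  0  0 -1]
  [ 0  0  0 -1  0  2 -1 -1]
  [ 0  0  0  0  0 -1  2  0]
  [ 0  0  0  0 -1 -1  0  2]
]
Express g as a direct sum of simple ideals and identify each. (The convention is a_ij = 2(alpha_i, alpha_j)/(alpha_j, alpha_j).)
The diagram associated to this matrix has two connected components: the simple roots {alpha_1, alpha_2, alpha_3} form a chain of 3 nodes with single edges (A_3), and {alpha_4, alpha_5, alpha_6, alpha_7, alpha_8} form a chain of 3 nodes with a fork of two nodes at one end (D_5). A semisimple Lie algebra decomposes uniquely as the direct sum of simple ideals, one per connected component of its Dynkin diagram, so g ≅ A_3 ⊕ D_5 (dimension 15 + 45 = 60).

type A_3 ⊕ type D_5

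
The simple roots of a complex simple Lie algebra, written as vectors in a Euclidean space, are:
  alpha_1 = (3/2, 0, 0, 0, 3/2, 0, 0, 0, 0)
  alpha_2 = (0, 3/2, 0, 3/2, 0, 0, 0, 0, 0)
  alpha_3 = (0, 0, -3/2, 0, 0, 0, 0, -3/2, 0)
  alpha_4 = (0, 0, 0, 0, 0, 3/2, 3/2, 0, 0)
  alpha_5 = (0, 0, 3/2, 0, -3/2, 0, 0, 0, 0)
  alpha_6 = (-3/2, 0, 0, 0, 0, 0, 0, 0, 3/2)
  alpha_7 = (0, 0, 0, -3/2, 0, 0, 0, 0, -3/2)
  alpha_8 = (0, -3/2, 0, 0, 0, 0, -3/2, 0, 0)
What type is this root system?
type A_8

Compute the Cartan integers a_ij = 2(alpha_i, alpha_j)/(alpha_j, alpha_j); the resulting 8x8 Cartan matrix is
[[2, 0, 0, 0, -1, -1, 0, 0], [0, 2, 0, 0, 0, 0, -1, -1], [0, 0, 2, 0, -1, 0, 0, 0], [0, 0, 0, 2, 0, 0, 0, -1], [-1, 0, -1, 0, 2, 0, 0, 0], [-1, 0, 0, 0, 0, 2, -1, 0], [0, -1, 0, 0, 0, -1, 2, 0], [0, -1, 0, -1, 0, 0, 0, 2]].
All simple roots have the same length, so the diagram is simply laced. The associated Dynkin diagram is a chain of 8 nodes with single edges (A_8), so the type is A_8 (the algebra sl(9)).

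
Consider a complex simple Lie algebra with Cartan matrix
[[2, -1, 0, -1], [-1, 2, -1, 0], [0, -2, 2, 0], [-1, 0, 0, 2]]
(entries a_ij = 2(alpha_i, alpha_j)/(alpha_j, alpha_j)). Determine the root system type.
The matrix has rank 4 with 2's on the diagonal. Reading the off-diagonal entries as Dynkin edges (a single edge where a_ij = a_ji = -1; a double or triple edge where a_ij * a_ji = 2 or 3), the diagram is a chain of 4 nodes with a double edge at one end; the terminal node there is the unique long simple root (C_4). One simple-root ordering that puts it in standard form is (alpha_4, alpha_1, alpha_2, alpha_3). So the algebra is type C_4, i.e. sp(8).

type C_4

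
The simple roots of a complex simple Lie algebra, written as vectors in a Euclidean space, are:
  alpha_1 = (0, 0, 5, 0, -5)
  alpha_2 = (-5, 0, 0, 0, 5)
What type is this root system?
Compute the Cartan integers a_ij = 2(alpha_i, alpha_j)/(alpha_j, alpha_j); the resulting 2x2 Cartan matrix is
[[2, -1], [-1, 2]].
All simple roots have the same length, so the diagram is simply laced. The associated Dynkin diagram is a chain of 2 nodes with single edges (A_2), so the type is A_2 (the algebra sl(3)).

type A_2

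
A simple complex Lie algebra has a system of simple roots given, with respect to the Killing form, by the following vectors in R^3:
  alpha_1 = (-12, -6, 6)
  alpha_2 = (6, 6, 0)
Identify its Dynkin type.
Compute the Cartan integers a_ij = 2(alpha_i, alpha_j)/(alpha_j, alpha_j); the resulting 2x2 Cartan matrix is
[[2, -3], [-1, 2]].
The roots have two lengths (squared-length ratio 3:1); the short ones are alpha_{2}. The associated Dynkin diagram is two nodes joined by a triple edge (G_2), so the type is G_2.

G_2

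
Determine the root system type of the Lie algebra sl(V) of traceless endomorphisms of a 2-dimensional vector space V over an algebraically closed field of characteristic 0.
A1

This is sl(2), which has dimension 2^2 - 1 = 3 and rank 2 - 1 = 1 (a Cartan subalgebra is the diagonal traceless matrices). In the classification of classical Lie algebras, the special linear algebra sl(n+1) has type A_n; here n = 1, so the Dynkin diagram is a chain of 1 nodes with single edges (A_1). Hence the type is A_1.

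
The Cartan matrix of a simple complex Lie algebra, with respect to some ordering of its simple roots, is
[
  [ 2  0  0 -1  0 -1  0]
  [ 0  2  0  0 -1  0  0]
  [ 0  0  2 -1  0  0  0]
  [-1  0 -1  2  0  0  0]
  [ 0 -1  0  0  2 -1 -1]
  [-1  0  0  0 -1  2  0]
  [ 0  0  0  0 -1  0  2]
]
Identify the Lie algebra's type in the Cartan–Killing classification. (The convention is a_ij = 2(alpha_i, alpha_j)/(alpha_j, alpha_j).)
type D_7

The matrix has rank 7 with 2's on the diagonal. Reading the off-diagonal entries as Dynkin edges (a single edge where a_ij = a_ji = -1; a double or triple edge where a_ij * a_ji = 2 or 3), the diagram is a chain of 5 nodes with a fork of two nodes at one end (D_7). One simple-root ordering that puts it in standard form is (alpha_3, alpha_4, alpha_1, alpha_6, alpha_5, alpha_7, alpha_2). So the algebra is type D_7, i.e. so(14).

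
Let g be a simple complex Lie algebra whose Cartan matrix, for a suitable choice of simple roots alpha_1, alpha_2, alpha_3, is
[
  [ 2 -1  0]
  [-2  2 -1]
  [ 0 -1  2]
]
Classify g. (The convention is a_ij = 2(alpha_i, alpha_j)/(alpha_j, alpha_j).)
The matrix has rank 3 with 2's on the diagonal. Reading the off-diagonal entries as Dynkin edges (a single edge where a_ij = a_ji = -1; a double or triple edge where a_ij * a_ji = 2 or 3), the diagram is a chain of 3 nodes with a double edge at one end; the terminal node there is the unique short simple root (B_3). One simple-root ordering that puts it in standard form is (alpha_3, alpha_2, alpha_1). So the algebra is type B_3, i.e. so(7).

B3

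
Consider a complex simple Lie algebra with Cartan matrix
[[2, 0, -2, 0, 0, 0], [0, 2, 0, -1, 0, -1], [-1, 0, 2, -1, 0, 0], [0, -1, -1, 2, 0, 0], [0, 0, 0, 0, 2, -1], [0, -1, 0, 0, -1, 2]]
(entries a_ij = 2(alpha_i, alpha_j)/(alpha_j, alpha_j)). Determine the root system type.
The matrix has rank 6 with 2's on the diagonal. Reading the off-diagonal entries as Dynkin edges (a single edge where a_ij = a_ji = -1; a double or triple edge where a_ij * a_ji = 2 or 3), the diagram is a chain of 6 nodes with a double edge at one end; the terminal node there is the unique long simple root (C_6). One simple-root ordering that puts it in standard form is (alpha_5, alpha_6, alpha_2, alpha_4, alpha_3, alpha_1). So the algebra is type C_6, i.e. sp(12).

C6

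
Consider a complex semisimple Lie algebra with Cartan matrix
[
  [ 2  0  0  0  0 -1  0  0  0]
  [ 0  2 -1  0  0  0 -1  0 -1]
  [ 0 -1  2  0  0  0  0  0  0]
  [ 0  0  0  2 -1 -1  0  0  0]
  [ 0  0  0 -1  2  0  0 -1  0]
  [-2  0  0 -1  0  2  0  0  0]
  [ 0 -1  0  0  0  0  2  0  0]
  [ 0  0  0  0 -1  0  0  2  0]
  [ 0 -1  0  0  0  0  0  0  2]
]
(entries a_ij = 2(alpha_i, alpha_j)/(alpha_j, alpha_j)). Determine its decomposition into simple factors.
The diagram associated to this matrix has two connected components: the simple roots {alpha_1, alpha_4, alpha_5, alpha_6, alpha_8} form a chain of 5 nodes with a double edge at one end; the terminal node there is the unique short simple root (B_5), and {alpha_2, alpha_3, alpha_7, alpha_9} form a chain of 2 nodes with a fork of two nodes at one end (D_4). A semisimple Lie algebra decomposes uniquely as the direct sum of simple ideals, one per connected component of its Dynkin diagram, so g ≅ B_5 ⊕ D_4 (dimension 55 + 28 = 83).

B_5 (so(11)) ⊕ D_4 (so(8))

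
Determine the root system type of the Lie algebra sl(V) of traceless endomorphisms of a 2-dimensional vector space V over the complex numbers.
type A_1

This is sl(2), which has dimension 2^2 - 1 = 3 and rank 2 - 1 = 1 (a Cartan subalgebra is the diagonal traceless matrices). In the classification of classical Lie algebras, the special linear algebra sl(n+1) has type A_n; here n = 1, so the Dynkin diagram is a chain of 1 nodes with single edges (A_1). Hence the type is A_1.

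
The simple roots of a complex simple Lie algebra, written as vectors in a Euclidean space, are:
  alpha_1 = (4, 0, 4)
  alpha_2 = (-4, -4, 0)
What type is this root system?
type A_2

Compute the Cartan integers a_ij = 2(alpha_i, alpha_j)/(alpha_j, alpha_j); the resulting 2x2 Cartan matrix is
[[2, -1], [-1, 2]].
All simple roots have the same length, so the diagram is simply laced. The associated Dynkin diagram is a chain of 2 nodes with single edges (A_2), so the type is A_2 (the algebra sl(3)).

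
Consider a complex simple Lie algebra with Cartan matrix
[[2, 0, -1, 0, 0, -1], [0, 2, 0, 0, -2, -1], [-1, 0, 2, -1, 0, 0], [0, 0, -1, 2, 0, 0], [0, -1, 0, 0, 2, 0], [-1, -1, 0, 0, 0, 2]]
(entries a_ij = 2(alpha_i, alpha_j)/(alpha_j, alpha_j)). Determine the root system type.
B6

The matrix has rank 6 with 2's on the diagonal. Reading the off-diagonal entries as Dynkin edges (a single edge where a_ij = a_ji = -1; a double or triple edge where a_ij * a_ji = 2 or 3), the diagram is a chain of 6 nodes with a double edge at one end; the terminal node there is the unique short simple root (B_6). One simple-root ordering that puts it in standard form is (alpha_4, alpha_3, alpha_1, alpha_6, alpha_2, alpha_5). So the algebra is type B_6, i.e. so(13).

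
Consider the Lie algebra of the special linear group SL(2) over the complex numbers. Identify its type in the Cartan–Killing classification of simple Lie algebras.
This is sl(2), which has dimension 2^2 - 1 = 3 and rank 2 - 1 = 1 (a Cartan subalgebra is the diagonal traceless matrices). In the classification of classical Lie algebras, the special linear algebra sl(n+1) has type A_n; here n = 1, so the Dynkin diagram is a chain of 1 nodes with single edges (A_1). Hence the type is A_1.

A_1 (sl(2))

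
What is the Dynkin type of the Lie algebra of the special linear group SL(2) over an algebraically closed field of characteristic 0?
type A_1

This is sl(2), which has dimension 2^2 - 1 = 3 and rank 2 - 1 = 1 (a Cartan subalgebra is the diagonal traceless matrices). In the classification of classical Lie algebras, the special linear algebra sl(n+1) has type A_n; here n = 1, so the Dynkin diagram is a chain of 1 nodes with single edges (A_1). Hence the type is A_1.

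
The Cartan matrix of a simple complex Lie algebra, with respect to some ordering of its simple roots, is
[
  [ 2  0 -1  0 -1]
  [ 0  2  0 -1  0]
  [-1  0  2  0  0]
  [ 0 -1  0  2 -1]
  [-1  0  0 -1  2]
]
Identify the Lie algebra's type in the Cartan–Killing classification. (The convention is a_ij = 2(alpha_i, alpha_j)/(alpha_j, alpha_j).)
The matrix has rank 5 with 2's on the diagonal. Reading the off-diagonal entries as Dynkin edges (a single edge where a_ij = a_ji = -1; a double or triple edge where a_ij * a_ji = 2 or 3), the diagram is a chain of 5 nodes with single edges (A_5). One simple-root ordering that puts it in standard form is (alpha_3, alpha_1, alpha_5, alpha_4, alpha_2). So the algebra is type A_5, i.e. sl(6).

A5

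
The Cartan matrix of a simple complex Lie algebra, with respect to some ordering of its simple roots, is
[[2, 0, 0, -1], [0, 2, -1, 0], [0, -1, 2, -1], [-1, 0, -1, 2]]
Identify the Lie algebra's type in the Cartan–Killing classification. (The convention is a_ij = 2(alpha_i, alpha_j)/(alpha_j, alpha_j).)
The matrix has rank 4 with 2's on the diagonal. Reading the off-diagonal entries as Dynkin edges (a single edge where a_ij = a_ji = -1; a double or triple edge where a_ij * a_ji = 2 or 3), the diagram is a chain of 4 nodes with single edges (A_4). One simple-root ordering that puts it in standard form is (alpha_2, alpha_3, alpha_4, alpha_1). So the algebra is type A_4, i.e. sl(5).

A4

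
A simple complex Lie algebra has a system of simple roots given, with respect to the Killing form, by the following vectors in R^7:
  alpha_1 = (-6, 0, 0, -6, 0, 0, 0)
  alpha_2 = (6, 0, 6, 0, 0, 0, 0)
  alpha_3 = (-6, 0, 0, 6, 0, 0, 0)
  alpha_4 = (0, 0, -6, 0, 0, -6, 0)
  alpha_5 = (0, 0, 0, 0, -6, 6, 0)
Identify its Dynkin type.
type D_5

Compute the Cartan integers a_ij = 2(alpha_i, alpha_j)/(alpha_j, alpha_j); the resulting 5x5 Cartan matrix is
[[2, -1, 0, 0, 0], [-1, 2, -1, -1, 0], [0, -1, 2, 0, 0], [0, -1, 0, 2, -1], [0, 0, 0, -1, 2]].
All simple roots have the same length, so the diagram is simply laced. The associated Dynkin diagram is a chain of 3 nodes with a fork of two nodes at one end (D_5), so the type is D_5 (the algebra so(10)).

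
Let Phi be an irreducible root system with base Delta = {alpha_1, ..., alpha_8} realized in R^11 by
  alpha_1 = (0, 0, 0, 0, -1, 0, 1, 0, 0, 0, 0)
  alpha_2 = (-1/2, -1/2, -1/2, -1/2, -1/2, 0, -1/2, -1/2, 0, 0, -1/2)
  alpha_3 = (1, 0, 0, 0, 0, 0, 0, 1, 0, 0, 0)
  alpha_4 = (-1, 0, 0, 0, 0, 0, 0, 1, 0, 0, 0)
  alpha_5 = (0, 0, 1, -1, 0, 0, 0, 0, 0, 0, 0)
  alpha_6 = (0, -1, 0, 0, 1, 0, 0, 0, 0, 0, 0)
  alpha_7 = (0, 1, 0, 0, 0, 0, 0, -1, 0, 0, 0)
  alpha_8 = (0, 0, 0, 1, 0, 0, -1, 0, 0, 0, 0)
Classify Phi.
E_8

Compute the Cartan integers a_ij = 2(alpha_i, alpha_j)/(alpha_j, alpha_j); the resulting 8x8 Cartan matrix is
[[2, 0, 0, 0, 0, -1, 0, -1], [0, 2, -1, 0, 0, 0, 0, 0], [0, -1, 2, 0, 0, 0, -1, 0], [0, 0, 0, 2, 0, 0, -1, 0], [0, 0, 0, 0, 2, 0, 0, -1], [-1, 0, 0, 0, 0, 2, -1, 0], [0, 0, -1, -1, 0, -1, 2, 0], [-1, 0, 0, 0, -1, 0, 0, 2]].
All simple roots have the same length, so the diagram is simply laced. The associated Dynkin diagram is a chain of 7 nodes with one extra node attached to the third node from one end (E_8), so the type is E_8.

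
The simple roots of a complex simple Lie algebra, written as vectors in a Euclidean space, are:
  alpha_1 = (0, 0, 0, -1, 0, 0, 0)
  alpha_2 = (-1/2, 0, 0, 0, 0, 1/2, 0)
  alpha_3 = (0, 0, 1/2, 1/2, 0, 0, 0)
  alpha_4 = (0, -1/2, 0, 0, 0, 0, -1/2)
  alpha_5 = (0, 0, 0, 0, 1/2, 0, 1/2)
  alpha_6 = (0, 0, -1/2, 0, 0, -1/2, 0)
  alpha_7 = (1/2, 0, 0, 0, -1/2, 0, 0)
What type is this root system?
type C_7

Compute the Cartan integers a_ij = 2(alpha_i, alpha_j)/(alpha_j, alpha_j); the resulting 7x7 Cartan matrix is
[[2, 0, -2, 0, 0, 0, 0], [0, 2, 0, 0, 0, -1, -1], [-1, 0, 2, 0, 0, -1, 0], [0, 0, 0, 2, -1, 0, 0], [0, 0, 0, -1, 2, 0, -1], [0, -1, -1, 0, 0, 2, 0], [0, -1, 0, 0, -1, 0, 2]].
The roots have two lengths (squared-length ratio 2:1); the short ones are alpha_{2,3,4,5,6,7}. The associated Dynkin diagram is a chain of 7 nodes with a double edge at one end; the terminal node there is the unique long simple root (C_7), so the type is C_7 (the algebra sp(14)).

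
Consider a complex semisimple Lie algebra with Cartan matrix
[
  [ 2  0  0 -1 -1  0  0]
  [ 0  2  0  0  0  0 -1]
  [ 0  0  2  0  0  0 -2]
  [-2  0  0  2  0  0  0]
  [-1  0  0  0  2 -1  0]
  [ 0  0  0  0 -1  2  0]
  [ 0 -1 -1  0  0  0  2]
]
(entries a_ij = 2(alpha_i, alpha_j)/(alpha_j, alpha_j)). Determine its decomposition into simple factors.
The diagram associated to this matrix has two connected components: the simple roots {alpha_2, alpha_3, alpha_7} form a chain of 3 nodes with a double edge at one end; the terminal node there is the unique long simple root (C_3), and {alpha_1, alpha_4, alpha_5, alpha_6} form a chain of 4 nodes with a double edge at one end; the terminal node there is the unique long simple root (C_4). A semisimple Lie algebra decomposes uniquely as the direct sum of simple ideals, one per connected component of its Dynkin diagram, so g ≅ C_3 ⊕ C_4 (dimension 21 + 36 = 57).

type C_3 + type C_4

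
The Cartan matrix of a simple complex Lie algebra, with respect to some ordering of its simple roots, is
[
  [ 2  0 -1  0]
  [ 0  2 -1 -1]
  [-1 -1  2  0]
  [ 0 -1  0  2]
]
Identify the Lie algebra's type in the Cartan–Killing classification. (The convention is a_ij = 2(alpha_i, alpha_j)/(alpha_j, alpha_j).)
The matrix has rank 4 with 2's on the diagonal. Reading the off-diagonal entries as Dynkin edges (a single edge where a_ij = a_ji = -1; a double or triple edge where a_ij * a_ji = 2 or 3), the diagram is a chain of 4 nodes with single edges (A_4). One simple-root ordering that puts it in standard form is (alpha_1, alpha_3, alpha_2, alpha_4). So the algebra is type A_4, i.e. sl(5).

A_4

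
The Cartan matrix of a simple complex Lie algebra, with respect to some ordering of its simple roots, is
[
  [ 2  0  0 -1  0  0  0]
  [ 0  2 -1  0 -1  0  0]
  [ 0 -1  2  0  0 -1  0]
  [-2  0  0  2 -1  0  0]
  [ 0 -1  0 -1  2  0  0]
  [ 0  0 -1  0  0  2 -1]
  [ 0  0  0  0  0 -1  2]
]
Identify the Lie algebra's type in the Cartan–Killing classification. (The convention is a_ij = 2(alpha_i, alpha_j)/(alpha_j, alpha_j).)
The matrix has rank 7 with 2's on the diagonal. Reading the off-diagonal entries as Dynkin edges (a single edge where a_ij = a_ji = -1; a double or triple edge where a_ij * a_ji = 2 or 3), the diagram is a chain of 7 nodes with a double edge at one end; the terminal node there is the unique short simple root (B_7). One simple-root ordering that puts it in standard form is (alpha_7, alpha_6, alpha_3, alpha_2, alpha_5, alpha_4, alpha_1). So the algebra is type B_7, i.e. so(15).

B7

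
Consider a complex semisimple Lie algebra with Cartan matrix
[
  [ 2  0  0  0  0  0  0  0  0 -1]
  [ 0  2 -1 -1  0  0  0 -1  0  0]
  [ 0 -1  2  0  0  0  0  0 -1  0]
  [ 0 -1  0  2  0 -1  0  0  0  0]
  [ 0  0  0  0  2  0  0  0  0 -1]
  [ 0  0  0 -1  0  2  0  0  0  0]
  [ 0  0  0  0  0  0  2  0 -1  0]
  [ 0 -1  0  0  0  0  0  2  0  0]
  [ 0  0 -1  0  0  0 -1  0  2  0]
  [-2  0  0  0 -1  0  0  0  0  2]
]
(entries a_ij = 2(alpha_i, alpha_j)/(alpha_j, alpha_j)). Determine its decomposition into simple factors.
The diagram associated to this matrix has two connected components: the simple roots {alpha_1, alpha_5, alpha_10} form a chain of 3 nodes with a double edge at one end; the terminal node there is the unique short simple root (B_3), and {alpha_2, alpha_3, alpha_4, alpha_6, alpha_7, alpha_8, alpha_9} form a chain of 6 nodes with one extra node attached to the third node from one end (E_7). A semisimple Lie algebra decomposes uniquely as the direct sum of simple ideals, one per connected component of its Dynkin diagram, so g ≅ B_3 ⊕ E_7 (dimension 21 + 133 = 154).

B_3 (so(7)) + E_7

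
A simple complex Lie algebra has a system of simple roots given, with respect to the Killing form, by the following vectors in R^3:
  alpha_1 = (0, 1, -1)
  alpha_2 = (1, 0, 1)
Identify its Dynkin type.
type A_2

Compute the Cartan integers a_ij = 2(alpha_i, alpha_j)/(alpha_j, alpha_j); the resulting 2x2 Cartan matrix is
[[2, -1], [-1, 2]].
All simple roots have the same length, so the diagram is simply laced. The associated Dynkin diagram is a chain of 2 nodes with single edges (A_2), so the type is A_2 (the algebra sl(3)).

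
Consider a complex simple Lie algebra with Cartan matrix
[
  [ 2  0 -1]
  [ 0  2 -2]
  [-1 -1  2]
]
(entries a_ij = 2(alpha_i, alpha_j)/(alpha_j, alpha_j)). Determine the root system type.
type C_3

The matrix has rank 3 with 2's on the diagonal. Reading the off-diagonal entries as Dynkin edges (a single edge where a_ij = a_ji = -1; a double or triple edge where a_ij * a_ji = 2 or 3), the diagram is a chain of 3 nodes with a double edge at one end; the terminal node there is the unique long simple root (C_3). One simple-root ordering that puts it in standard form is (alpha_1, alpha_3, alpha_2). So the algebra is type C_3, i.e. sp(6).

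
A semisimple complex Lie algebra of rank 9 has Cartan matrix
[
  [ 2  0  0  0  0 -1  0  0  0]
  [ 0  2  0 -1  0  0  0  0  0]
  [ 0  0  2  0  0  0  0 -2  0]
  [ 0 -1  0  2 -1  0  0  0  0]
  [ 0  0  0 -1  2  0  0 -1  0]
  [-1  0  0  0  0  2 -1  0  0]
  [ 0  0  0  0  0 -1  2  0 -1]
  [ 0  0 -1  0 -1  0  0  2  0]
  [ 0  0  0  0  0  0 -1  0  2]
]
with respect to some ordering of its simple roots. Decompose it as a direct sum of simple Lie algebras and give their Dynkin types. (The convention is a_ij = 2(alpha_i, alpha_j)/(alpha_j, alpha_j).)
type A_4 + type C_5

The diagram associated to this matrix has two connected components: the simple roots {alpha_1, alpha_6, alpha_7, alpha_9} form a chain of 4 nodes with single edges (A_4), and {alpha_2, alpha_3, alpha_4, alpha_5, alpha_8} form a chain of 5 nodes with a double edge at one end; the terminal node there is the unique long simple root (C_5). A semisimple Lie algebra decomposes uniquely as the direct sum of simple ideals, one per connected component of its Dynkin diagram, so g ≅ A_4 ⊕ C_5 (dimension 24 + 55 = 79).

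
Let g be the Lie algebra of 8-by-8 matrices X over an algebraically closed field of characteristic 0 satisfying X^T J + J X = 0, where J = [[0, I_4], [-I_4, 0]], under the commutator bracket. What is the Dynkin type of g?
This is sp(8), which has dimension 8(8+1)/2 = 36 and rank 8/2 = 4. In the classification of classical Lie algebras, the symplectic algebra sp(2n) has type C_n; here n = 4, so the Dynkin diagram is a chain of 4 nodes with a double edge at one end; the terminal node there is the unique long simple root (C_4). Hence the type is C_4.

type C_4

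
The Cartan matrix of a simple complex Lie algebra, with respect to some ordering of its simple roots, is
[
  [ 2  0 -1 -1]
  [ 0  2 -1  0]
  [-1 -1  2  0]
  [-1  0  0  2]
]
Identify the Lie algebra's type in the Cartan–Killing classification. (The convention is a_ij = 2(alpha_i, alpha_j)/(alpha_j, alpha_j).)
The matrix has rank 4 with 2's on the diagonal. Reading the off-diagonal entries as Dynkin edges (a single edge where a_ij = a_ji = -1; a double or triple edge where a_ij * a_ji = 2 or 3), the diagram is a chain of 4 nodes with single edges (A_4). One simple-root ordering that puts it in standard form is (alpha_4, alpha_1, alpha_3, alpha_2). So the algebra is type A_4, i.e. sl(5).

A4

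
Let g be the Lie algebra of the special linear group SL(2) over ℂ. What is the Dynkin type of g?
This is sl(2), which has dimension 2^2 - 1 = 3 and rank 2 - 1 = 1 (a Cartan subalgebra is the diagonal traceless matrices). In the classification of classical Lie algebras, the special linear algebra sl(n+1) has type A_n; here n = 1, so the Dynkin diagram is a chain of 1 nodes with single edges (A_1). Hence the type is A_1.

A1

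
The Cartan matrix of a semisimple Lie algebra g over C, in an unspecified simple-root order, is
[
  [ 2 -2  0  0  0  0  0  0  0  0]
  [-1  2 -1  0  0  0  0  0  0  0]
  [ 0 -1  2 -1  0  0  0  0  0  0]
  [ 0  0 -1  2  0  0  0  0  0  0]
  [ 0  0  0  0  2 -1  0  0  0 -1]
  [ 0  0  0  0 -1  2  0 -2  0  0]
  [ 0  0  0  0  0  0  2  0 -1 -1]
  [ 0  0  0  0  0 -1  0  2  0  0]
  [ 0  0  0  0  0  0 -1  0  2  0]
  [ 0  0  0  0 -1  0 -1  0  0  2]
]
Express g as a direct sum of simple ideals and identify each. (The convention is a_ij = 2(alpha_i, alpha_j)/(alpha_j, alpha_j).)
type B_6 + type C_4

The diagram associated to this matrix has two connected components: the simple roots {alpha_5, alpha_6, alpha_7, alpha_8, alpha_9, alpha_10} form a chain of 6 nodes with a double edge at one end; the terminal node there is the unique short simple root (B_6), and {alpha_1, alpha_2, alpha_3, alpha_4} form a chain of 4 nodes with a double edge at one end; the terminal node there is the unique long simple root (C_4). A semisimple Lie algebra decomposes uniquely as the direct sum of simple ideals, one per connected component of its Dynkin diagram, so g ≅ B_6 ⊕ C_4 (dimension 78 + 36 = 114).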